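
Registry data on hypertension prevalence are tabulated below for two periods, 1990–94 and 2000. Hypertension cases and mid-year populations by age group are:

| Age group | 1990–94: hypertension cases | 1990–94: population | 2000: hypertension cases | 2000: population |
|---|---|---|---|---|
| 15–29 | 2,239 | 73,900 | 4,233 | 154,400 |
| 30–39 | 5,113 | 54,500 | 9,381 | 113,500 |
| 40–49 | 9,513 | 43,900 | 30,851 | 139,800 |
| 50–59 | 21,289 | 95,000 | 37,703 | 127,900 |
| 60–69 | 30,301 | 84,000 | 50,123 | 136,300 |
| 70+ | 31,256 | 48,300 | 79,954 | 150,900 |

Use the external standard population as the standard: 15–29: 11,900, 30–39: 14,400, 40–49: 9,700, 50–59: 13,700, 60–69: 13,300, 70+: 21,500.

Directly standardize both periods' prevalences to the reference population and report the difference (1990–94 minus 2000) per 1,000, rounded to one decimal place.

19.1

Age-specific rates per 1,000 for 1990–94: 30.298, 93.817, 216.697, 224.095, 360.726, 647.122.
For 2000: 27.416, 82.652, 220.680, 294.785, 367.740, 529.848.
Standard total = 84,500; weights = 0.1408, 0.1704, 0.1148, 0.1621, 0.1574, 0.2544.
1990–94: 0.1408×30.298 + 0.1704×93.817 + 0.1148×216.697 + 0.1621×224.095 + 0.1574×360.726 + 0.2544×647.122 = 302.8916 per 1,000.
2000: 0.1408×27.416 + 0.1704×82.652 + 0.1148×220.680 + 0.1621×294.785 + 0.1574×367.740 + 0.2544×529.848 = 283.7663 per 1,000.
Difference = 302.8916 − 283.7663 = 19.1254.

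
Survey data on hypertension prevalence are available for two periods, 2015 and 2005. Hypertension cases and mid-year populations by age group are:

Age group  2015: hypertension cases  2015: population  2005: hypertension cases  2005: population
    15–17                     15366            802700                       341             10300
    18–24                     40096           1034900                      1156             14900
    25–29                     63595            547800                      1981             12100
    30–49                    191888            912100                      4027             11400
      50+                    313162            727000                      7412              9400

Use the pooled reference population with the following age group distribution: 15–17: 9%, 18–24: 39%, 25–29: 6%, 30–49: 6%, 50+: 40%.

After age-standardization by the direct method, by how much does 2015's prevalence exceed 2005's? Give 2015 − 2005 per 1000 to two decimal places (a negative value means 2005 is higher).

-170.93

Age-specific rates per 1000 for 2015: 19.143, 38.744, 116.092, 210.380, 430.759.
For 2005: 33.107, 77.584, 163.719, 353.246, 788.511.
Standard weights: 0.09, 0.39, 0.06, 0.06, 0.40.
2015: 0.0900×19.143 + 0.3900×38.744 + 0.0600×116.092 + 0.0600×210.380 + 0.4000×430.759 = 208.7250 per 1000.
2005: 0.0900×33.107 + 0.3900×77.584 + 0.0600×163.719 + 0.0600×353.246 + 0.4000×788.511 = 379.6595 per 1000.
Difference = 208.7250 − 379.6595 = -170.9345.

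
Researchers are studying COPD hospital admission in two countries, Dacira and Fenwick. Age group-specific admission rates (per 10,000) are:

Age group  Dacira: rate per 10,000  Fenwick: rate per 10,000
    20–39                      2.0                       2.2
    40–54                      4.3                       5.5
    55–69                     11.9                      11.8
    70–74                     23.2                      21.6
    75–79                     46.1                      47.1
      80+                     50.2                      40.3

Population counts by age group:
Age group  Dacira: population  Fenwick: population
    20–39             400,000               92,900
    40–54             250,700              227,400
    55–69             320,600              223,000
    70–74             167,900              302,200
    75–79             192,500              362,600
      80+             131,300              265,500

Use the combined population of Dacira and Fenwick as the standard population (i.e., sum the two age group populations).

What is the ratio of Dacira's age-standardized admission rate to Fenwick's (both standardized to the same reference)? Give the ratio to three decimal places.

1.056

Combined standard total = 2,936,600; weights = 0.1678, 0.1628, 0.1851, 0.1601, 0.1890, 0.1351.
Dacira: 0.1678×2.0 + 0.1628×4.3 + 0.1851×11.9 + 0.1601×23.2 + 0.1890×46.1 + 0.1351×50.2 = 22.4499 per 10,000.
Fenwick: 0.1678×2.2 + 0.1628×5.5 + 0.1851×11.8 + 0.1601×21.6 + 0.1890×47.1 + 0.1351×40.3 = 21.2555 per 10,000.
Ratio = 22.4499 ÷ 21.2555 = 1.05619.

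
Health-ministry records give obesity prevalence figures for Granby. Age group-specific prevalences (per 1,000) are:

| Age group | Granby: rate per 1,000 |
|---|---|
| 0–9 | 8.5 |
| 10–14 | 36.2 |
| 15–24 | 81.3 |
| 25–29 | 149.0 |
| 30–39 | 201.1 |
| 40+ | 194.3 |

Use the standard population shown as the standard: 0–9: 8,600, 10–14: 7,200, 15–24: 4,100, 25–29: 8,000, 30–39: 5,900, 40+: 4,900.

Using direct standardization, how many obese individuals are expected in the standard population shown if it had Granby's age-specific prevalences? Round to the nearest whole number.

Expected obese individuals = Σ (standard pop × age-specific rate ÷ 1,000)
= 8,600×8.5/1,000 + 7,200×36.2/1,000 + 4,100×81.3/1,000 + 8,000×149.0/1,000 + 5,900×201.1/1,000 + 4,900×194.3/1,000
= 73.10 + 260.64 + 333.33 + 1192.00 + 1186.49 + 952.07 = 3997.63.

3998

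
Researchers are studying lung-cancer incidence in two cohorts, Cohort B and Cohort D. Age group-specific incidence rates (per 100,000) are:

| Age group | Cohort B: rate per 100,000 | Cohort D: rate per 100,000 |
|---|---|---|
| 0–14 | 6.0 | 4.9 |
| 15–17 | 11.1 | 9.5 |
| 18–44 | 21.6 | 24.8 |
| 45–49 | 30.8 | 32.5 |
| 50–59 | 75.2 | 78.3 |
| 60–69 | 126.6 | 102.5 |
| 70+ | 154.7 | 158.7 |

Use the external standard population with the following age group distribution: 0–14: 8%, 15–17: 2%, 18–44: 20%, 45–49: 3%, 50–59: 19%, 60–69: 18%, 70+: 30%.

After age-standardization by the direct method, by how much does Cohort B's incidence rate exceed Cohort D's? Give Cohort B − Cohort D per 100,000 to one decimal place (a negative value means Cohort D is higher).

2.0

Standard weights: 0.08, 0.02, 0.20, 0.03, 0.19, 0.18, 0.30.
Cohort B: 0.0800×6.0 + 0.0200×11.1 + 0.2000×21.6 + 0.0300×30.8 + 0.1900×75.2 + 0.1800×126.6 + 0.3000×154.7 = 89.4320 per 100,000.
Cohort D: 0.0800×4.9 + 0.0200×9.5 + 0.2000×24.8 + 0.0300×32.5 + 0.1900×78.3 + 0.1800×102.5 + 0.3000×158.7 = 87.4540 per 100,000.
Difference = 89.4320 − 87.4540 = 1.9780.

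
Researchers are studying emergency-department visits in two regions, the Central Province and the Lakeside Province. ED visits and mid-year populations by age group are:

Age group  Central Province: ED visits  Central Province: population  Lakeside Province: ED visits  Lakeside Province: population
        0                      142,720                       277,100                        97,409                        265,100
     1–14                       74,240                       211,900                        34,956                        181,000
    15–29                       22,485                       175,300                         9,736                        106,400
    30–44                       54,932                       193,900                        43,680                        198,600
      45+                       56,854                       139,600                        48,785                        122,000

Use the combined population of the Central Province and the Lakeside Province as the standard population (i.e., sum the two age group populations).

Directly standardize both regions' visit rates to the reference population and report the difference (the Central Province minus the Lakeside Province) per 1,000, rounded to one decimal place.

95.7

Age-specific rates per 1,000 for the Central Province: 515.049, 350.354, 128.266, 283.301, 407.264.
For the Lakeside Province: 367.442, 193.127, 91.504, 219.940, 399.877.
Combined standard total = 1,870,900; weights = 0.2898, 0.2100, 0.1506, 0.2098, 0.1398.
The Central Province: 0.2898×515.049 + 0.2100×350.354 + 0.1506×128.266 + 0.2098×283.301 + 0.1398×407.264 = 358.5342 per 1,000.
The Lakeside Province: 0.2898×367.442 + 0.2100×193.127 + 0.1506×91.504 + 0.2098×219.940 + 0.1398×399.877 = 262.8776 per 1,000.
Difference = 358.5342 − 262.8776 = 95.6566.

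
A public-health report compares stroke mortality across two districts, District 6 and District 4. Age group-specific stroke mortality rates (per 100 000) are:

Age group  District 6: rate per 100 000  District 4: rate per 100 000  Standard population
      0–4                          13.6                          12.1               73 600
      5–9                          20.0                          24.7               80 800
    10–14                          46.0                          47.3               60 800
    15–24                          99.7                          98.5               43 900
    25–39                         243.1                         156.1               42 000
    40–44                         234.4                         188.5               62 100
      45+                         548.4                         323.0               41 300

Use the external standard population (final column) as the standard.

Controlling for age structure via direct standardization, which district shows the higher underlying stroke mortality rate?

District 6

Standard total = 404 500; weights = 0.1820, 0.1998, 0.1503, 0.1085, 0.1038, 0.1535, 0.1021.
District 6: 0.1820×13.6 + 0.1998×20.0 + 0.1503×46.0 + 0.1085×99.7 + 0.1038×243.1 + 0.1535×234.4 + 0.1021×548.4 = 141.4239 per 100 000.
District 4: 0.1820×12.1 + 0.1998×24.7 + 0.1503×47.3 + 0.1085×98.5 + 0.1038×156.1 + 0.1535×188.5 + 0.1021×323.0 = 103.0612 per 100 000.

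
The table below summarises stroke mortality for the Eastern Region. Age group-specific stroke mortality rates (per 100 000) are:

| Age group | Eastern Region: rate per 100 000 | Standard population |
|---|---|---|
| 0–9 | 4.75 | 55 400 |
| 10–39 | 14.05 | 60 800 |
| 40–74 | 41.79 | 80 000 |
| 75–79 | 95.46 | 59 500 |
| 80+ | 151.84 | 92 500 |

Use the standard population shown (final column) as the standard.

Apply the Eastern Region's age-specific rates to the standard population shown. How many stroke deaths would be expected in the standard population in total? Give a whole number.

Expected stroke deaths = Σ (standard pop × age-specific rate ÷ 100 000)
= 55 400×4.75/100 000 + 60 800×14.05/100 000 + 80 000×41.79/100 000 + 59 500×95.46/100 000 + 92 500×151.84/100 000
= 2.63 + 8.54 + 33.43 + 56.80 + 140.45 = 241.86.

242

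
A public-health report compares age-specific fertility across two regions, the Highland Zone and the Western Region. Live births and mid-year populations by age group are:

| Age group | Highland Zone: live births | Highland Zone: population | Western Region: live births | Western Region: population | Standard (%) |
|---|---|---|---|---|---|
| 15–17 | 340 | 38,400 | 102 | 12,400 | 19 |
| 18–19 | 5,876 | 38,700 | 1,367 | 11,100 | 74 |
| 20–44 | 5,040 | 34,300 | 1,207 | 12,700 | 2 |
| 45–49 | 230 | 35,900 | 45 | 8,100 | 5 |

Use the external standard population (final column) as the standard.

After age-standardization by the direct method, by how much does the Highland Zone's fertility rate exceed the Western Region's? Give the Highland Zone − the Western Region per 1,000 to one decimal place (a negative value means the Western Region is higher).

Age-specific rates per 1,000 for the Highland Zone: 8.854, 151.835, 146.939, 6.407.
For the Western Region: 8.226, 123.153, 95.039, 5.556.
Standard weights: 0.19, 0.74, 0.02, 0.05.
The Highland Zone: 0.1900×8.854 + 0.7400×151.835 + 0.0200×146.939 + 0.0500×6.407 = 117.2990 per 1,000.
The Western Region: 0.1900×8.226 + 0.7400×123.153 + 0.0200×95.039 + 0.0500×5.556 = 94.8748 per 1,000.
Difference = 117.2990 − 94.8748 = 22.4242.

22.4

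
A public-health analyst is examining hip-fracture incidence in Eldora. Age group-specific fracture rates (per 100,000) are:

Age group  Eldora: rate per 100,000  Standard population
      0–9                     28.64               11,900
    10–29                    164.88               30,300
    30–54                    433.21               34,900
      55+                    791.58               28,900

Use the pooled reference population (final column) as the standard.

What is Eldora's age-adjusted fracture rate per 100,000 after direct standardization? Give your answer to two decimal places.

Standard total = 106,000; weights = 0.1123, 0.2858, 0.3292, 0.2726.
Standardized rate: 0.1123×28.64 + 0.2858×164.88 + 0.3292×433.21 + 0.2726×791.58 = 408.7960 per 100,000.

408.80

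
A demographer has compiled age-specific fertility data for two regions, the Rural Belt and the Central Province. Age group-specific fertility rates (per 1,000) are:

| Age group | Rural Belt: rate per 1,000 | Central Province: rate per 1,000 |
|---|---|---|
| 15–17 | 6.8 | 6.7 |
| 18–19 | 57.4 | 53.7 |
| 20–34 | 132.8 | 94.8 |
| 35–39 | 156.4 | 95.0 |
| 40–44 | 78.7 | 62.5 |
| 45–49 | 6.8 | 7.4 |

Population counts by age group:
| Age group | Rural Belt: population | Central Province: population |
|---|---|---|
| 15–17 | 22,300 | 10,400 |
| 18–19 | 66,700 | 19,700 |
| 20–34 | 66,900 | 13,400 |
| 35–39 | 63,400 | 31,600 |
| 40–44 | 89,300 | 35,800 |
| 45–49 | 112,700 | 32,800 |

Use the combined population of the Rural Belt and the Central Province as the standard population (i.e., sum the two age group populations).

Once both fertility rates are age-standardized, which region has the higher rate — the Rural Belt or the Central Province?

Combined standard total = 565,000; weights = 0.0579, 0.1529, 0.1421, 0.1681, 0.2214, 0.2575.
The Rural Belt: 0.0579×6.8 + 0.1529×57.4 + 0.1421×132.8 + 0.1681×156.4 + 0.2214×78.7 + 0.2575×6.8 = 73.5192 per 1,000.
The Central Province: 0.0579×6.7 + 0.1529×53.7 + 0.1421×94.8 + 0.1681×95.0 + 0.2214×62.5 + 0.2575×7.4 = 53.7905 per 1,000.

Rural Belt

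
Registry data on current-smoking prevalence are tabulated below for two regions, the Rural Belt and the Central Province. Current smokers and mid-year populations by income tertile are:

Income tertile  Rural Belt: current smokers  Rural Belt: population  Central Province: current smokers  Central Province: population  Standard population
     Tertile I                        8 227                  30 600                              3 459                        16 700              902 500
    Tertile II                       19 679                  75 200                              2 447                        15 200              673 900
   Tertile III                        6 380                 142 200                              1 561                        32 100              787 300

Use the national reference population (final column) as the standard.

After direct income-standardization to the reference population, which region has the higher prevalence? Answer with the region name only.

Income-specific rates per 1 000 for the Rural Belt: 268.856, 261.689, 44.866.
For the Central Province: 207.126, 160.987, 48.629.
Standard total = 2 363 700; weights = 0.3818, 0.2851, 0.3331.
The Rural Belt: 0.3818×268.856 + 0.2851×261.689 + 0.3331×44.866 = 192.2063 per 1 000.
The Central Province: 0.3818×207.126 + 0.2851×160.987 + 0.3331×48.629 = 141.1794 per 1 000.

Rural Belt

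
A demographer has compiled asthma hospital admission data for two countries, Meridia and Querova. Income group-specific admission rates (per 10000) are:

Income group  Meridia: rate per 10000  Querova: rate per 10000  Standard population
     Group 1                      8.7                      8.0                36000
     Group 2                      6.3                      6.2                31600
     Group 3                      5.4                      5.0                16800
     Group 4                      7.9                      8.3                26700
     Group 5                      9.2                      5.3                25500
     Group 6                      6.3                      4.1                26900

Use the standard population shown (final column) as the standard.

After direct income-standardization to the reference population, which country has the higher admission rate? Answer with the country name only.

Meridia

Standard total = 163500; weights = 0.2202, 0.1933, 0.1028, 0.1633, 0.1560, 0.1645.
Meridia: 0.2202×8.7 + 0.1933×6.3 + 0.1028×5.4 + 0.1633×7.9 + 0.1560×9.2 + 0.1645×6.3 = 7.4495 per 10000.
Querova: 0.2202×8.0 + 0.1933×6.2 + 0.1028×5.0 + 0.1633×8.3 + 0.1560×5.3 + 0.1645×4.1 = 6.3301 per 10000.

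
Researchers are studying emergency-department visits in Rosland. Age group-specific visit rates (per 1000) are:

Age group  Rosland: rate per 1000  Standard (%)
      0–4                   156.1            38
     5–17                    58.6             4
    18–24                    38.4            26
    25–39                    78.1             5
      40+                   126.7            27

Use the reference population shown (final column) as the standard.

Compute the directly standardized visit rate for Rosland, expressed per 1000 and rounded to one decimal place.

109.8

Standard weights: 0.38, 0.04, 0.26, 0.05, 0.27.
Standardized rate: 0.3800×156.1 + 0.0400×58.6 + 0.2600×38.4 + 0.0500×78.1 + 0.2700×126.7 = 109.7600 per 1000.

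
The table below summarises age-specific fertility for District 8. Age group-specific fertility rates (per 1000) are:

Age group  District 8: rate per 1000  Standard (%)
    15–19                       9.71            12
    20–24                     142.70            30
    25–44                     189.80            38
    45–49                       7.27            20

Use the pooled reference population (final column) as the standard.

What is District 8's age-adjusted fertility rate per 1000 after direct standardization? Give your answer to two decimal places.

Standard weights: 0.12, 0.30, 0.38, 0.20.
Standardized rate: 0.1200×9.71 + 0.3000×142.70 + 0.3800×189.80 + 0.2000×7.27 = 117.5532 per 1000.

117.55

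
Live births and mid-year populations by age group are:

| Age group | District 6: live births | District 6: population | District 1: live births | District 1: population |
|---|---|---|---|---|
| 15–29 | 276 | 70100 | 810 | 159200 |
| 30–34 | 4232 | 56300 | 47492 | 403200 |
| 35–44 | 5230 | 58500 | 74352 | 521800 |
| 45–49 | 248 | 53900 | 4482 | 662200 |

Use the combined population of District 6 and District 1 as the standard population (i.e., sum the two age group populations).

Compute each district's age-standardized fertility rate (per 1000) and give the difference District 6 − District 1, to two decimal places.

Age-specific rates per 1000 for District 6: 3.937, 75.169, 89.402, 4.601.
For District 1: 5.088, 117.788, 142.491, 6.768.
Combined standard total = 1985200; weights = 0.1155, 0.2315, 0.2923, 0.3607.
District 6: 0.1155×3.937 + 0.2315×75.169 + 0.2923×89.402 + 0.3607×4.601 = 45.6465 per 1000.
District 1: 0.1155×5.088 + 0.2315×117.788 + 0.2923×142.491 + 0.3607×6.768 = 71.9447 per 1000.
Difference = 45.6465 − 71.9447 = -26.2982.

-26.30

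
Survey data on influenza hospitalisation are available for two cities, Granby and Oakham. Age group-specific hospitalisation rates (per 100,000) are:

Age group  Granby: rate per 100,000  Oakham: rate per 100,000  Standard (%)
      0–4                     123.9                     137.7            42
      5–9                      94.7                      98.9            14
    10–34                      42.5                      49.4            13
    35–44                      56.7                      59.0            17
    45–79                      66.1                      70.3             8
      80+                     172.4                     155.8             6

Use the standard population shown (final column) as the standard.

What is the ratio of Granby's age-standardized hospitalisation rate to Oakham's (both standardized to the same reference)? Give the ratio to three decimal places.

0.932

Standard weights: 0.42, 0.14, 0.13, 0.17, 0.08, 0.06.
Granby: 0.4200×123.9 + 0.1400×94.7 + 0.1300×42.5 + 0.1700×56.7 + 0.0800×66.1 + 0.0600×172.4 = 96.0920 per 100,000.
Oakham: 0.4200×137.7 + 0.1400×98.9 + 0.1300×49.4 + 0.1700×59.0 + 0.0800×70.3 + 0.0600×155.8 = 103.1040 per 100,000.
Ratio = 96.0920 ÷ 103.1040 = 0.93199.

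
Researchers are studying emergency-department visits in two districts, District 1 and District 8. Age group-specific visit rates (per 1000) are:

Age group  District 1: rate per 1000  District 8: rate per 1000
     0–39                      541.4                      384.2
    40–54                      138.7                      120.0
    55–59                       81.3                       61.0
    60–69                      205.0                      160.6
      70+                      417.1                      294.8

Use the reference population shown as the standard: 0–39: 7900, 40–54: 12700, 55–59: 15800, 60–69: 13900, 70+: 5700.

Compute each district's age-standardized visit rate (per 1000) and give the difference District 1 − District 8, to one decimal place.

55.6

Standard total = 56000; weights = 0.1411, 0.2268, 0.2821, 0.2482, 0.1018.
District 1: 0.1411×541.4 + 0.2268×138.7 + 0.2821×81.3 + 0.2482×205.0 + 0.1018×417.1 = 224.1082 per 1000.
District 8: 0.1411×384.2 + 0.2268×120.0 + 0.2821×61.0 + 0.2482×160.6 + 0.1018×294.8 = 168.4943 per 1000.
Difference = 224.1082 − 168.4943 = 55.6139.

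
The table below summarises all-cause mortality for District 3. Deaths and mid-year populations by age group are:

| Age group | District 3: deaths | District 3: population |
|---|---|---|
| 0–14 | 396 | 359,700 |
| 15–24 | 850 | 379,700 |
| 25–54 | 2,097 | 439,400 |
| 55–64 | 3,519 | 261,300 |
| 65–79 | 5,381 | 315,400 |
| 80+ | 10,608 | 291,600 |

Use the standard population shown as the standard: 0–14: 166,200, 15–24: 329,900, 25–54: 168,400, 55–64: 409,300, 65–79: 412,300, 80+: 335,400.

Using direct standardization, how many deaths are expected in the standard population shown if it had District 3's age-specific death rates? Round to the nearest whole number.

Age-specific rates per 1,000 for District 3: 1.101, 2.239, 4.772, 13.467, 17.061, 36.379.
Expected deaths = Σ (standard pop × age-specific rate ÷ 1,000)
= 166,200×1.101/1,000 + 329,900×2.239/1,000 + 168,400×4.772/1,000 + 409,300×13.467/1,000 + 412,300×17.061/1,000 + 335,400×36.379/1,000
= 182.97 + 738.52 + 803.68 + 5512.16 + 7034.20 + 12201.38 = 26472.90.

26473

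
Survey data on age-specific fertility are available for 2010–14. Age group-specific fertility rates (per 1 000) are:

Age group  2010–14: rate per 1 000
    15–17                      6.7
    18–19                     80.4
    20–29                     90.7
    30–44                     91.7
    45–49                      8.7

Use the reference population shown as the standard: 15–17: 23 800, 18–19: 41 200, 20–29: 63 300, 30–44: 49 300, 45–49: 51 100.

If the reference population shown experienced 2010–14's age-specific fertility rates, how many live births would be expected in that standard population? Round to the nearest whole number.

Expected live births = Σ (standard pop × age-specific rate ÷ 1 000)
= 23 800×6.7/1 000 + 41 200×80.4/1 000 + 63 300×90.7/1 000 + 49 300×91.7/1 000 + 51 100×8.7/1 000
= 159.46 + 3312.48 + 5741.31 + 4520.81 + 444.57 = 14178.63.

14179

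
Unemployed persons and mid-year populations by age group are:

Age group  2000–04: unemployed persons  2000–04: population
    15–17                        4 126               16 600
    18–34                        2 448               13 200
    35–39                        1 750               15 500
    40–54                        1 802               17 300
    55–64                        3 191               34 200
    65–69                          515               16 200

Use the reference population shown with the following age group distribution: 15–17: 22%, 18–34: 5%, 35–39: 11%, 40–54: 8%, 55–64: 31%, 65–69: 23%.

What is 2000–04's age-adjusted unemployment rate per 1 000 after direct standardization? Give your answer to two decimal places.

120.94

Age-specific rates per 1 000 for 2000–04: 248.554, 185.455, 112.903, 104.162, 93.304, 31.790.
Standard weights: 0.22, 0.05, 0.11, 0.08, 0.31, 0.23.
Standardized rate: 0.2200×248.554 + 0.0500×185.455 + 0.1100×112.903 + 0.0800×104.162 + 0.3100×93.304 + 0.2300×31.790 = 120.9430 per 1 000.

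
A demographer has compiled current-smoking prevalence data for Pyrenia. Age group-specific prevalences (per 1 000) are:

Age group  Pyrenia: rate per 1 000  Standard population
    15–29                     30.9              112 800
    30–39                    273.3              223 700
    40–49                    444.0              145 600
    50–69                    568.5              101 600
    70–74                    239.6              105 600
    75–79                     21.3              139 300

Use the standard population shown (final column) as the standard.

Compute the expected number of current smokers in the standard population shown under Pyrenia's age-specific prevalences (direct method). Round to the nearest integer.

Expected current smokers = Σ (standard pop × age-specific rate ÷ 1 000)
= 112 800×30.9/1 000 + 223 700×273.3/1 000 + 145 600×444.0/1 000 + 101 600×568.5/1 000 + 105 600×239.6/1 000 + 139 300×21.3/1 000
= 3485.52 + 61137.21 + 64646.40 + 57759.60 + 25301.76 + 2967.09 = 215297.58.

215298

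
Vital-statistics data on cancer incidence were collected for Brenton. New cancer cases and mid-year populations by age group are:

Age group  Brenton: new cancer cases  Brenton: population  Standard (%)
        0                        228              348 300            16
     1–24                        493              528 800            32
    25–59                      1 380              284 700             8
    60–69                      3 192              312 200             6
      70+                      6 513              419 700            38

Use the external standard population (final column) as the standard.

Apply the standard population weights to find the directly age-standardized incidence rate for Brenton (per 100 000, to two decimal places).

730.12

Age-specific rates per 100 000 for Brenton: 65.46, 93.23, 484.72, 1022.42, 1551.82.
Standard weights: 0.16, 0.32, 0.08, 0.06, 0.38.
Standardized rate: 0.1600×65.46 + 0.3200×93.23 + 0.0800×484.72 + 0.0600×1022.42 + 0.3800×1551.82 = 730.1229 per 100 000.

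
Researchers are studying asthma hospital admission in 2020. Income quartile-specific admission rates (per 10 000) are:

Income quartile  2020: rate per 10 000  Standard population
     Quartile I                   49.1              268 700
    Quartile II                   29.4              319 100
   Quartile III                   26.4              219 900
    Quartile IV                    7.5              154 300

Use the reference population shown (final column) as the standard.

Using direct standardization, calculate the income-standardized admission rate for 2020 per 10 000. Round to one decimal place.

30.7

Standard total = 962 000; weights = 0.2793, 0.3317, 0.2286, 0.1604.
Standardized rate: 0.2793×49.1 + 0.3317×29.4 + 0.2286×26.4 + 0.1604×7.5 = 30.7041 per 10 000.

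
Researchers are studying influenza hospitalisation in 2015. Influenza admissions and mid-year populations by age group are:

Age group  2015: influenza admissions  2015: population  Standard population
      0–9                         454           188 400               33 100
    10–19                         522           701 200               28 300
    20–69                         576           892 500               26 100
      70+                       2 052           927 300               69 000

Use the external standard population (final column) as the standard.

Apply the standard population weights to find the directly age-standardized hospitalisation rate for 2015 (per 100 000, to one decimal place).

172.8

Age-specific rates per 100 000 for 2015: 240.98, 74.44, 64.54, 221.29.
Standard total = 156 500; weights = 0.2115, 0.1808, 0.1668, 0.4409.
Standardized rate: 0.2115×240.98 + 0.1808×74.44 + 0.1668×64.54 + 0.4409×221.29 = 172.7564 per 100 000.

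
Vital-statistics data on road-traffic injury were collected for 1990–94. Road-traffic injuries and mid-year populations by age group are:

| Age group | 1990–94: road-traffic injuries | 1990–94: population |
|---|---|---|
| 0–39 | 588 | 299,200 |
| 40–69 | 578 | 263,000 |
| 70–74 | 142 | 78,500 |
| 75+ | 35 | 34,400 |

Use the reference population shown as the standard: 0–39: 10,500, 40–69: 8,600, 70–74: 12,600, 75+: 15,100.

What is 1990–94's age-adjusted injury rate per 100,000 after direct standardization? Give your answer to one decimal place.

Age-specific rates per 100,000 for 1990–94: 196.52, 219.77, 180.89, 101.74.
Standard total = 46,800; weights = 0.2244, 0.1838, 0.2692, 0.3226.
Standardized rate: 0.2244×196.52 + 0.1838×219.77 + 0.2692×180.89 + 0.3226×101.74 = 166.0067 per 100,000.

166.0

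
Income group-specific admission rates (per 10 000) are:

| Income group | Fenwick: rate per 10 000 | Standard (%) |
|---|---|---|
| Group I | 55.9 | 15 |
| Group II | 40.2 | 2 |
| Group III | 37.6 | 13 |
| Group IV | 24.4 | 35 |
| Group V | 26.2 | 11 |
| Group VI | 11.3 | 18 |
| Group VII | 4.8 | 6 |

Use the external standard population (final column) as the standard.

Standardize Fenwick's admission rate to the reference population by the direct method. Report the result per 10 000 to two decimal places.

Standard weights: 0.15, 0.02, 0.13, 0.35, 0.11, 0.18, 0.06.
Standardized rate: 0.1500×55.9 + 0.0200×40.2 + 0.1300×37.6 + 0.3500×24.4 + 0.1100×26.2 + 0.1800×11.3 + 0.0600×4.8 = 27.8210 per 10 000.

27.82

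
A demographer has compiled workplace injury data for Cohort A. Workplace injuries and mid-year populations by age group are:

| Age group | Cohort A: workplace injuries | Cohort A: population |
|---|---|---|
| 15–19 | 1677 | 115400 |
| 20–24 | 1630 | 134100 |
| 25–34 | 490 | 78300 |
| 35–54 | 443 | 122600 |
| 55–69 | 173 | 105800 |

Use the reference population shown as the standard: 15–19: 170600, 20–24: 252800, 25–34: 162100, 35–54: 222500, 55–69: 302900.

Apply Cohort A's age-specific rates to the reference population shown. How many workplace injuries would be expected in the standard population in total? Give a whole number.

7866

Age-specific rates per 10000 for Cohort A: 145.32, 121.55, 62.58, 36.13, 16.35.
Expected workplace injuries = Σ (standard pop × age-specific rate ÷ 10000)
= 170600×145.32/10000 + 252800×121.55/10000 + 162100×62.58/10000 + 222500×36.13/10000 + 302900×16.35/10000
= 2479.17 + 3072.81 + 1014.42 + 803.98 + 495.29 = 7865.67.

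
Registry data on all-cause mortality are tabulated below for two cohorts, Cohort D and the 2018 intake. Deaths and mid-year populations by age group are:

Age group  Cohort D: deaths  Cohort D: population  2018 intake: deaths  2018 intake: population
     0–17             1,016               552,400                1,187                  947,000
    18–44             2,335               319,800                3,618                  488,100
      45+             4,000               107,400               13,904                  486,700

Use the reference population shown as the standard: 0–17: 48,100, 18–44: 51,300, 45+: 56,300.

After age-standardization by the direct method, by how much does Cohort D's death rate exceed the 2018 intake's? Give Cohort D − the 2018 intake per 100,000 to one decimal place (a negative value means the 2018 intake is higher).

328.2

Age-specific rates per 100,000 for Cohort D: 183.92, 730.14, 3724.39.
For the 2018 intake: 125.34, 741.24, 2856.79.
Standard total = 155,700; weights = 0.3089, 0.3295, 0.3616.
Cohort D: 0.3089×183.92 + 0.3295×730.14 + 0.3616×3724.39 = 1644.1014 per 100,000.
The 2018 intake: 0.3089×125.34 + 0.3295×741.24 + 0.3616×2856.79 = 1315.9410 per 100,000.
Difference = 1644.1014 − 1315.9410 = 328.1604.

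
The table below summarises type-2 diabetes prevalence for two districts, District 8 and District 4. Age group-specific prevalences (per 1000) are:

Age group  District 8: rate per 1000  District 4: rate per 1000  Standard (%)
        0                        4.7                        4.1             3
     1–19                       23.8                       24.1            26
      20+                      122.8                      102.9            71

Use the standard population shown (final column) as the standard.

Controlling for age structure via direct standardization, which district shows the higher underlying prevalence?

District 8

Standard weights: 0.03, 0.26, 0.71.
District 8: 0.0300×4.7 + 0.2600×23.8 + 0.7100×122.8 = 93.5170 per 1000.
District 4: 0.0300×4.1 + 0.2600×24.1 + 0.7100×102.9 = 79.4480 per 1000.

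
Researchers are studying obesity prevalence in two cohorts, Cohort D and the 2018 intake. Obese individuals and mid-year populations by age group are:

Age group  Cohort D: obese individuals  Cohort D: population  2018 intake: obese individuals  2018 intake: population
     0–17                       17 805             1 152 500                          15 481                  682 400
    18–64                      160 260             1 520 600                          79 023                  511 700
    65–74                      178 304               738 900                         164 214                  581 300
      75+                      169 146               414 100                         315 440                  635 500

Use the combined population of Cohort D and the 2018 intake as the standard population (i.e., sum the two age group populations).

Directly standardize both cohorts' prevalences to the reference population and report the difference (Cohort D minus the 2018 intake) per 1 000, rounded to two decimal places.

-41.62

Age-specific rates per 1 000 for Cohort D: 15.449, 105.393, 241.310, 408.467.
For the 2018 intake: 22.686, 154.432, 282.494, 496.365.
Combined standard total = 6 237 000; weights = 0.2942, 0.3258, 0.2117, 0.1683.
Cohort D: 0.2942×15.449 + 0.3258×105.393 + 0.2117×241.310 + 0.1683×408.467 = 158.7046 per 1 000.
The 2018 intake: 0.2942×22.686 + 0.3258×154.432 + 0.2117×282.494 + 0.1683×496.365 = 200.3228 per 1 000.
Difference = 158.7046 − 200.3228 = -41.6182.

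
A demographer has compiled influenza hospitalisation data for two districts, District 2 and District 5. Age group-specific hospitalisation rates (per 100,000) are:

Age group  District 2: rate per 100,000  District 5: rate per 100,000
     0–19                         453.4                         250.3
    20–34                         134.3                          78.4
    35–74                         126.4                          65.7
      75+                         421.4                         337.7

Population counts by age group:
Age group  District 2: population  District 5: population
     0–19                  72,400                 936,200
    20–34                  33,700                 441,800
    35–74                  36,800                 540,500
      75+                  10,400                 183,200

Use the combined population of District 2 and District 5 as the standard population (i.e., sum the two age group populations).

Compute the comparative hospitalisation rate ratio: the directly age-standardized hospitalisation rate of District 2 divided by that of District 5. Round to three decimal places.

Combined standard total = 2,255,000; weights = 0.4473, 0.2109, 0.2560, 0.0859.
District 2: 0.4473×453.4 + 0.2109×134.3 + 0.2560×126.4 + 0.0859×421.4 = 299.6508 per 100,000.
District 5: 0.4473×250.3 + 0.2109×78.4 + 0.2560×65.7 + 0.0859×337.7 = 174.2967 per 100,000.
Ratio = 299.6508 ÷ 174.2967 = 1.71920.

1.719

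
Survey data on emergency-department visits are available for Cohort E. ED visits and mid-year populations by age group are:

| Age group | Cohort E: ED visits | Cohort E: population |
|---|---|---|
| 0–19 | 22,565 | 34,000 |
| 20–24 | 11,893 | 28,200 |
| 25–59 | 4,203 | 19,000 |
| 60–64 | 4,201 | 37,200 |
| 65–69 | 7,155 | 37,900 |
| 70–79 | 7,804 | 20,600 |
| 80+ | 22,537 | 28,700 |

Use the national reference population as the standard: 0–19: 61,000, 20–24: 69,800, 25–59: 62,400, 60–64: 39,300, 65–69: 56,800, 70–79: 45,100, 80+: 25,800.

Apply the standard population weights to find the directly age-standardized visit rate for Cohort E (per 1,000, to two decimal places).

Age-specific rates per 1,000 for Cohort E: 663.676, 421.738, 221.211, 112.930, 188.786, 378.835, 785.261.
Standard total = 360,200; weights = 0.1694, 0.1938, 0.1732, 0.1091, 0.1577, 0.1252, 0.0716.
Standardized rate: 0.1694×663.676 + 0.1938×421.738 + 0.1732×221.211 + 0.1091×112.930 + 0.1577×188.786 + 0.1252×378.835 + 0.0716×785.261 = 378.2107 per 1,000.

378.21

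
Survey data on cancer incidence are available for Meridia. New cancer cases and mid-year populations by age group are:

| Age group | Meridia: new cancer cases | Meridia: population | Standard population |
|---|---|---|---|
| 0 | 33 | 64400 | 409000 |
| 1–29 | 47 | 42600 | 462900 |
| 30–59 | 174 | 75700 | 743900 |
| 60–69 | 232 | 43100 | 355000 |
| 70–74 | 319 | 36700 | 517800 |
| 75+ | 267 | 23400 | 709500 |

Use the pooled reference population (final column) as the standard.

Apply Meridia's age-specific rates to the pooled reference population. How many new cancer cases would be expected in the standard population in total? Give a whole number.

Age-specific rates per 100000 for Meridia: 51.24, 110.33, 229.85, 538.28, 869.21, 1141.03.
Expected new cancer cases = Σ (standard pop × age-specific rate ÷ 100000)
= 409000×51.24/100000 + 462900×110.33/100000 + 743900×229.85/100000 + 355000×538.28/100000 + 517800×869.21/100000 + 709500×1141.03/100000
= 209.58 + 510.71 + 1709.89 + 1910.90 + 4500.77 + 8095.58 = 16937.43.

16937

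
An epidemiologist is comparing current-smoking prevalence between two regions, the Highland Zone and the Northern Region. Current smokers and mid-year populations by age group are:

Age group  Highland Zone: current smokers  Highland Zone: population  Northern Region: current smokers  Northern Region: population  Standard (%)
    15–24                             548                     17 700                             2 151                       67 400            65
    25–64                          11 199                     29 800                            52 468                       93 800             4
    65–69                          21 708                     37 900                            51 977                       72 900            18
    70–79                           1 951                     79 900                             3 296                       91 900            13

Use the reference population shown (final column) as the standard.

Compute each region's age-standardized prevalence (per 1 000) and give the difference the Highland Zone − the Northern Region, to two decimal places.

Age-specific rates per 1 000 for the Highland Zone: 30.960, 375.805, 572.770, 24.418.
For the Northern Region: 31.914, 559.360, 712.990, 35.865.
Standard weights: 0.65, 0.04, 0.18, 0.13.
The Highland Zone: 0.6500×30.960 + 0.0400×375.805 + 0.1800×572.770 + 0.1300×24.418 = 141.4295 per 1 000.
The Northern Region: 0.6500×31.914 + 0.0400×559.360 + 0.1800×712.990 + 0.1300×35.865 = 176.1192 per 1 000.
Difference = 141.4295 − 176.1192 = -34.6897.

-34.69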